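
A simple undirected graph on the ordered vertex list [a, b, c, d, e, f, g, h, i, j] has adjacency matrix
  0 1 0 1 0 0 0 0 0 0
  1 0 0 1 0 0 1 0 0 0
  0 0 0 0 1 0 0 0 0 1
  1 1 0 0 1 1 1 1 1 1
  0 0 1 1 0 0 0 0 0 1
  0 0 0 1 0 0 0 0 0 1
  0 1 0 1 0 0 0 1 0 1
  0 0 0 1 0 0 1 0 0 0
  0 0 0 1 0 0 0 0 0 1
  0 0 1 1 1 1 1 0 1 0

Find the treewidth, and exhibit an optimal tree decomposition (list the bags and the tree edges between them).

Each bag holds 3 vertices, so the decomposition has width 2, which upper-bounds the treewidth. On the other hand G contains the 3-clique {d, g, j}. A clique must lie in a single bag of any decomposition, so no decomposition can have width below 2. Combining the bounds, tw(G) = 2.

Treewidth 2.
Bags: B1 = {d, e, j}  B2 = {d, g, j}  B3 = {b, d, g}  B4 = {d, g, h}  B5 = {d, i, j}  B6 = {c, e, j}  B7 = {d, f, j}  B8 = {a, b, d}
Tree: B1–B2, B2–B3, B2–B4, B2–B5, B1–B6, B2–B7, B3–B8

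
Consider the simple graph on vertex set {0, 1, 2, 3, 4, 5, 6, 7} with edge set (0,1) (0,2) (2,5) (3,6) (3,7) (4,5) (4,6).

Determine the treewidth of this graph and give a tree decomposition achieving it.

Every bag has size at most 2, so the width is 2 − 1 = 1 and tw(G) ≤ 1. Since G has at least one edge (e.g. 7–3), it is not an edgeless graph, so tw(G) ≥ 1. Hence tw(G) = 1 exactly.

Treewidth 1.
One such decomposition:
Bags: B1 = {3, 7}  B2 = {3, 6}  B3 = {4, 6}  B4 = {4, 5}  B5 = {2, 5}  B6 = {0, 2}  B7 = {0, 1}
Tree: B1–B2, B2–B3, B3–B4, B4–B5, B5–B6, B6–B7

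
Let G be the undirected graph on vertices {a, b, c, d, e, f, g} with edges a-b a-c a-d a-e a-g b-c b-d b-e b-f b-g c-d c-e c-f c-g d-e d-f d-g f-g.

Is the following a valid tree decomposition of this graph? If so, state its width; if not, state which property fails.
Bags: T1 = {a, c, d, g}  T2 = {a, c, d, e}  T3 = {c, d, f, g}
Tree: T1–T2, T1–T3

No — vertex b appears in no bag.

A tree decomposition must satisfy three properties: every vertex lies in some bag; for every edge, both endpoints lie together in some bag; and for every vertex, the bags containing it form a connected subtree. Here vertex b appears in no bag, so the decomposition is invalid.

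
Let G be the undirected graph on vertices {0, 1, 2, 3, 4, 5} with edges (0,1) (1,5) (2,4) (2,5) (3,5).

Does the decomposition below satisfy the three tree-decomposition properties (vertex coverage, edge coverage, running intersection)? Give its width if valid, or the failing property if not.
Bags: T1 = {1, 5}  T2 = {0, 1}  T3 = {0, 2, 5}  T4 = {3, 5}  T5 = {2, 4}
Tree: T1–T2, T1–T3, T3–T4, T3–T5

A tree decomposition must satisfy three properties: every vertex lies in some bag; for every edge, both endpoints lie together in some bag; and for every vertex, the bags containing it form a connected subtree. Here bags containing vertex 0 are not connected in the tree, so the decomposition is invalid.

No — bags containing vertex 0 are not connected in the tree.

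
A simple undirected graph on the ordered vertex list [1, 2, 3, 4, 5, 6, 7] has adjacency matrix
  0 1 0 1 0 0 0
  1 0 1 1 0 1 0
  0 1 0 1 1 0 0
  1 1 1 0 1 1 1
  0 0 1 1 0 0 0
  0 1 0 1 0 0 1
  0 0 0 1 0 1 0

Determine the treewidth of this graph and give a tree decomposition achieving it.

The largest bag has 3 vertices, giving width 2; this decomposition certifies tw(G) ≤ 2. Conversely, {1, 2, 4} is a clique of size 3, and the vertices of any clique must share a bag in every tree decomposition; so some bag has ≥ 3 vertices and tw(G) ≥ 2. Hence tw(G) = 2 exactly.

Treewidth 2.
Bags: B1 = {2, 4, 6}  B2 = {1, 2, 4}  B3 = {2, 3, 4}  B4 = {3, 4, 5}  B5 = {4, 6, 7}
Tree: B1–B2, B1–B3, B3–B4, B1–B5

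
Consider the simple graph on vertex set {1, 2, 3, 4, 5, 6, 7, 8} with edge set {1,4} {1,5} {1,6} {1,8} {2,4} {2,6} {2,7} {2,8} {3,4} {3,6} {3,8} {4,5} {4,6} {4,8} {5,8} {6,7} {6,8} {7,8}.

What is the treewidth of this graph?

3

A width-3 tree decomposition is:
Bags: B1 = {2, 4, 6, 8}  B2 = {2, 6, 7, 8}  B3 = {1, 4, 6, 8}  B4 = {1, 4, 5, 8}  B5 = {3, 4, 6, 8}
Tree: B1–B2, B1–B3, B3–B4, B1–B5
Each bag holds 4 vertices, so the decomposition has width 3, which upper-bounds the treewidth. On the other hand G contains the 4-clique {1, 4, 5, 8}. A clique must lie in a single bag of any decomposition, so no decomposition can have width below 3. Hence tw(G) = 3 exactly.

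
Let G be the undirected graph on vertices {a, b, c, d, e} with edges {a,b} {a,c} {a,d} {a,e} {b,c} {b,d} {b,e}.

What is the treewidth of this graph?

A width-2 tree decomposition is:
Bags: B1 = {a, b, c}  B2 = {a, b, e}  B3 = {a, b, d}
Tree: B1–B2, B1–B3
Every bag has size at most 3, so the width is 3 − 1 = 2 and tw(G) ≤ 2. On the other hand G contains the 3-clique {a, b, d}. A clique must lie in a single bag of any decomposition, so no decomposition can have width below 2. Therefore the treewidth is 2.

2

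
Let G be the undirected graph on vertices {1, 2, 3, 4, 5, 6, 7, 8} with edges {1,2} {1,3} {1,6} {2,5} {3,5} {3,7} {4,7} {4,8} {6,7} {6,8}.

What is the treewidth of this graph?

2

A width-2 tree decomposition is:
Bags: B1 = {1, 2, 5}  B2 = {1, 3, 5}  B3 = {1, 3, 6}  B4 = {3, 6, 7}  B5 = {6, 7, 8}  B6 = {4, 7, 8}
Tree: B1–B2, B2–B3, B3–B4, B4–B5, B5–B6
Each bag holds 3 vertices, so the decomposition has width 2, which upper-bounds the treewidth. For the lower bound, G contains the cycle 2–5–3–1–2, so G is not a forest; only forests have treewidth ≤ 1, hence tw(G) ≥ 2. The upper and lower bounds meet at 2, so that is the treewidth.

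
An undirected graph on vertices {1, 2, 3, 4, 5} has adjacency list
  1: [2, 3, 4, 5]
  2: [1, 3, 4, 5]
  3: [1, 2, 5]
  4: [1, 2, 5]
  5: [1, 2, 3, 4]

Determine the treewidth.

3

A width-3 tree decomposition is:
Bags: B1 = {1, 2, 4, 5}  B2 = {1, 2, 3, 5}
Tree: B1–B2
Each bag holds 4 vertices, so the decomposition has width 3, which upper-bounds the treewidth. For the lower bound, the 4 vertices {1, 2, 3, 5} are pairwise adjacent, and any tree decomposition puts a clique entirely inside one bag — forcing width ≥ 3. Combining the bounds, tw(G) = 3.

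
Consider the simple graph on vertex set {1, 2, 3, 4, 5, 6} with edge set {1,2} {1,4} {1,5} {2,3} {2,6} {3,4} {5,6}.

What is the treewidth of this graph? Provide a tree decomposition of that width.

Treewidth 2.
One such decomposition:
Bags: B1 = {2, 3, 4}  B2 = {1, 2, 4}  B3 = {1, 2, 6}  B4 = {1, 5, 6}
Tree: B1–B2, B2–B3, B3–B4

The largest bag has 3 vertices, giving width 2; this decomposition certifies tw(G) ≤ 2. The edges 3–4–1–2–3 form a cycle, so G is not a tree and its treewidth is at least 2. Therefore the treewidth is 2.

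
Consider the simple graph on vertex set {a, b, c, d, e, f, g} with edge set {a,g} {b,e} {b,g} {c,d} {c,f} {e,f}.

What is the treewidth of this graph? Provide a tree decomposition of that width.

The largest bag has 2 vertices, giving width 1; this decomposition certifies tw(G) ≤ 1. G has an edge, so its treewidth is at least 1. Combining the bounds, tw(G) = 1.

Treewidth 1.
One such decomposition:
Bags: B1 = {c, d}  B2 = {c, f}  B3 = {e, f}  B4 = {b, e}  B5 = {b, g}  B6 = {a, g}
Tree: B1–B2, B2–B3, B3–B4, B4–B5, B5–B6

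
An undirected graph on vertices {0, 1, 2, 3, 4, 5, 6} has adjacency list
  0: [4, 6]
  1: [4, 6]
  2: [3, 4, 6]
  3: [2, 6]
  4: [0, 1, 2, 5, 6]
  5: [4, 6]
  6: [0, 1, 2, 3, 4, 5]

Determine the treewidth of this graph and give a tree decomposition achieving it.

Each bag holds 3 vertices, so the decomposition has width 2, which upper-bounds the treewidth. Conversely, {2, 3, 6} is a clique of size 3, and the vertices of any clique must share a bag in every tree decomposition; so some bag has ≥ 3 vertices and tw(G) ≥ 2. Combining the bounds, tw(G) = 2.

Treewidth 2.
Bags: B1 = {4, 5, 6}  B2 = {2, 4, 6}  B3 = {2, 3, 6}  B4 = {1, 4, 6}  B5 = {0, 4, 6}
Tree: B1–B2, B2–B3, B1–B4, B1–B5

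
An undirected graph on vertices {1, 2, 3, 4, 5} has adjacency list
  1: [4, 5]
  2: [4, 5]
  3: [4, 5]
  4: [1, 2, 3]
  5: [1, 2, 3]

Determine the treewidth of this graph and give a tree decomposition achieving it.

Treewidth 2.
One such decomposition:
Bags: B1 = {2, 4, 5}  B2 = {3, 4, 5}  B3 = {1, 4, 5}
Tree: B1–B2, B2–B3

Each bag holds 3 vertices, so the decomposition has width 2, which upper-bounds the treewidth. For the lower bound, G contains the cycle 4–2–5–3–4, so G is not a forest; only forests have treewidth ≤ 1, hence tw(G) ≥ 2. The upper and lower bounds meet at 2, so that is the treewidth.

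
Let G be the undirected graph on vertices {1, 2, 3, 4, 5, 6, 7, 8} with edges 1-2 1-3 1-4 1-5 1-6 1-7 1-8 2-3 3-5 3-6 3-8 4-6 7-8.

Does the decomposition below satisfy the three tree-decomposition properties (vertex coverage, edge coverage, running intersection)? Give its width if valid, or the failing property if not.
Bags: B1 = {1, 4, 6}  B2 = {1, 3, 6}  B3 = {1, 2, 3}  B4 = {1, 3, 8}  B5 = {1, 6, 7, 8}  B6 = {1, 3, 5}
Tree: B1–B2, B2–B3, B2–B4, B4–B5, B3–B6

No — bags containing vertex 6 are not connected in the tree.

A tree decomposition must satisfy three properties: every vertex lies in some bag; for every edge, both endpoints lie together in some bag; and for every vertex, the bags containing it form a connected subtree. Here bags containing vertex 6 are not connected in the tree, so the decomposition is invalid.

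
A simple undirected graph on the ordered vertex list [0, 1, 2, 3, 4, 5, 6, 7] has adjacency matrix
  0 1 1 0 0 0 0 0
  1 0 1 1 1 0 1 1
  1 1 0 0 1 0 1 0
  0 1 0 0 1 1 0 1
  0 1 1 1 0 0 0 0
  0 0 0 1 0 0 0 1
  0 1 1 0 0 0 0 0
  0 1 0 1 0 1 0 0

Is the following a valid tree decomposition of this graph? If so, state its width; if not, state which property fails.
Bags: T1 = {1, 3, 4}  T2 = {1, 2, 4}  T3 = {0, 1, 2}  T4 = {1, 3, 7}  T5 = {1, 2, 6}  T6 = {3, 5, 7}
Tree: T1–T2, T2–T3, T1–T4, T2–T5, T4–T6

Vertex coverage: the bags together contain {0, 1, 2, 3, 4, 5, 6, 7}, the full vertex set. Edge coverage: each edge of G has both endpoints in at least one bag. Running intersection: for every vertex, the bags containing it form a connected subtree. All three properties hold, so this is a valid tree decomposition of width max|bag| − 1 = 2, and hence tw(G) ≤ 2.

Yes; width 2.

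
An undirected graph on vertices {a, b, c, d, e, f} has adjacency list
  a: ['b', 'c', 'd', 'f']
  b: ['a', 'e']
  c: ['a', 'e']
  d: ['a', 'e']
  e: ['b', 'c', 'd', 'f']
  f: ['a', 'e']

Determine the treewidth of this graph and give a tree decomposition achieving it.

Treewidth 2.
One such decomposition:
Bags: B1 = {a, d, e}  B2 = {a, e, f}  B3 = {a, c, e}  B4 = {a, b, e}
Tree: B1–B2, B2–B3, B3–B4

Every bag has size at most 3, so the width is 3 − 1 = 2 and tw(G) ≤ 2. The edges d–e–f–a–d form a cycle, so G is not a tree and its treewidth is at least 2. Combining the bounds, tw(G) = 2.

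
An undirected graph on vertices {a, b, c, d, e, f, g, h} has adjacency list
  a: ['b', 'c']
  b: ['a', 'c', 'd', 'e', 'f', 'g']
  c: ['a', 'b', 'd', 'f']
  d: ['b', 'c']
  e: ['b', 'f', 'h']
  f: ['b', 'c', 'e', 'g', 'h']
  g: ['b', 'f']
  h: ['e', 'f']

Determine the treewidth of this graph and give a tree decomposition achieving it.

Treewidth 2.
One optimal decomposition is:
Bags: B1 = {b, e, f}  B2 = {b, c, f}  B3 = {b, f, g}  B4 = {a, b, c}  B5 = {b, c, d}  B6 = {e, f, h}
Tree: B1–B2, B1–B3, B2–B4, B2–B5, B1–B6

Every bag has size at most 3, so the width is 3 − 1 = 2 and tw(G) ≤ 2. On the other hand G contains the 3-clique {e, f, h}. A clique must lie in a single bag of any decomposition, so no decomposition can have width below 2. Therefore the treewidth is 2.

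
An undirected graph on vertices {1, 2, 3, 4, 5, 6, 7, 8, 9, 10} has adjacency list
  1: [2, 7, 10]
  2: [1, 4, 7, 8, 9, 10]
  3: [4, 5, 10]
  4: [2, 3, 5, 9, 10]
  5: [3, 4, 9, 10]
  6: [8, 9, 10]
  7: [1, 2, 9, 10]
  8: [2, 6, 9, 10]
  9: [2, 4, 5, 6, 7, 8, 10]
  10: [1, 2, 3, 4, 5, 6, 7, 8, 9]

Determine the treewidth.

A width-3 tree decomposition is:
Bags: B1 = {2, 7, 9, 10}  B2 = {2, 4, 9, 10}  B3 = {2, 8, 9, 10}  B4 = {1, 2, 7, 10}  B5 = {4, 5, 9, 10}  B6 = {3, 4, 5, 10}  B7 = {6, 8, 9, 10}
Tree: B1–B2, B1–B3, B1–B4, B2–B5, B5–B6, B3–B7
The largest bag has 4 vertices, giving width 3; this decomposition certifies tw(G) ≤ 3. Conversely, {1, 2, 7, 10} is a clique of size 4, and the vertices of any clique must share a bag in every tree decomposition; so some bag has ≥ 4 vertices and tw(G) ≥ 3. Combining the bounds, tw(G) = 3.

3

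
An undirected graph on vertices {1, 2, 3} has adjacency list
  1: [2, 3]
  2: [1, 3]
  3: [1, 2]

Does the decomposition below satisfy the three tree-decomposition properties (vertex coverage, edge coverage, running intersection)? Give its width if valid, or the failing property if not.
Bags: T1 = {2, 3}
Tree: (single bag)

No — vertex 1 appears in no bag.

A tree decomposition must satisfy three properties: every vertex lies in some bag; for every edge, both endpoints lie together in some bag; and for every vertex, the bags containing it form a connected subtree. Here vertex 1 appears in no bag, so the decomposition is invalid.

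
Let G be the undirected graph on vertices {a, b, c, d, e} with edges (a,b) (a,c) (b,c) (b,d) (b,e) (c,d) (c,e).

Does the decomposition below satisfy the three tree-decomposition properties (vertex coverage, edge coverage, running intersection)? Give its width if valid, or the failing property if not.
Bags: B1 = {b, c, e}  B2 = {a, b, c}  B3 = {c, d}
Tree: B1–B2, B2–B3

A tree decomposition must satisfy three properties: every vertex lies in some bag; for every edge, both endpoints lie together in some bag; and for every vertex, the bags containing it form a connected subtree. Here edge (b,d) lies in no bag, so the decomposition is invalid.

No — edge (b,d) lies in no bag.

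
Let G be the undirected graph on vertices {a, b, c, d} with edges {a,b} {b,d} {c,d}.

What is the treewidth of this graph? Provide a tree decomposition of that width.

Treewidth 1.
One such decomposition:
Bags: B1 = {a, b}  B2 = {b, d}  B3 = {c, d}
Tree: B1–B2, B2–B3

The largest bag has 2 vertices, giving width 1; this decomposition certifies tw(G) ≤ 1. Since G has at least one edge (e.g. b–a), it is not an edgeless graph, so tw(G) ≥ 1. Therefore the treewidth is 1.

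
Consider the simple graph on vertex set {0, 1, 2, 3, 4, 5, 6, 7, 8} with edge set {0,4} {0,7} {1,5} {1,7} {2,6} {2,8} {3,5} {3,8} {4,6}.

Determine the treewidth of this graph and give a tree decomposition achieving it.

Each bag holds 3 vertices, so the decomposition has width 2, which upper-bounds the treewidth. For the lower bound, G contains the cycle 0–7–1–5–3–8–2–6–4–0, so G is not a forest; only forests have treewidth ≤ 1, hence tw(G) ≥ 2. Hence tw(G) = 2 exactly.

Treewidth 2.
One such decomposition:
Bags: B1 = {0, 1, 7}  B2 = {0, 1, 5}  B3 = {0, 3, 5}  B4 = {0, 3, 8}  B5 = {0, 2, 8}  B6 = {0, 2, 6}  B7 = {0, 4, 6}
Tree: B1–B2, B2–B3, B3–B4, B4–B5, B5–B6, B6–B7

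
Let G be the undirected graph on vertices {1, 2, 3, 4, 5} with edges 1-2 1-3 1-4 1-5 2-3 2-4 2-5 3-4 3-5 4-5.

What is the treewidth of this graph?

A width-4 tree decomposition is:
Bags: B1 = {1, 2, 3, 4, 5}
Tree: (single bag)
A single bag containing all 5 vertices is trivially a valid decomposition of width 4. For the lower bound, the 5 vertices {1, 2, 3, 4, 5} are pairwise adjacent, and any tree decomposition puts a clique entirely inside one bag — forcing width ≥ 4. Hence tw(G) = 4 exactly.

4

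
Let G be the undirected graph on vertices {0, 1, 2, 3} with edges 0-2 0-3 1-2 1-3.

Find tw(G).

2

A width-2 tree decomposition is:
Bags: B1 = {1, 2, 3}  B2 = {0, 2, 3}
Tree: B1–B2
Each bag holds 3 vertices, so the decomposition has width 2, which upper-bounds the treewidth. The edges 2–1–3–0–2 form a cycle, so G is not a tree and its treewidth is at least 2. Therefore the treewidth is 2.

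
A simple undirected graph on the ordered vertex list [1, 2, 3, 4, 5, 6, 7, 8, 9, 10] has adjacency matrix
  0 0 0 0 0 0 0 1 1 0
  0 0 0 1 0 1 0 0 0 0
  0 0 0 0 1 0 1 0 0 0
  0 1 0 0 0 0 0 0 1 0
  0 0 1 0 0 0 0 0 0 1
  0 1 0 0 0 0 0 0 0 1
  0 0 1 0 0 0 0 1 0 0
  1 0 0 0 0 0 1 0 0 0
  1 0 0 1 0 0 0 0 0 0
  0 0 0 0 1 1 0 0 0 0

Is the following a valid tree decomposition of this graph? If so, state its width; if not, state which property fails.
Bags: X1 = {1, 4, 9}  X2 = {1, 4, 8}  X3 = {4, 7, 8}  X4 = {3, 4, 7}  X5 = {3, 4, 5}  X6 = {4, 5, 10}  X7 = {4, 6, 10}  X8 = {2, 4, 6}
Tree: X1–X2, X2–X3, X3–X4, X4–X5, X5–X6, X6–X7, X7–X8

Yes; width 2.

Checking the three conditions: (i) the bags cover all of {1, 2, 3, 4, 5, 6, 7, 8, 9, 10}; (ii) for each edge, some bag contains both endpoints; (iii) the bags containing any fixed vertex form a subtree. All hold, so the decomposition is valid with width 3 − 1 = 2.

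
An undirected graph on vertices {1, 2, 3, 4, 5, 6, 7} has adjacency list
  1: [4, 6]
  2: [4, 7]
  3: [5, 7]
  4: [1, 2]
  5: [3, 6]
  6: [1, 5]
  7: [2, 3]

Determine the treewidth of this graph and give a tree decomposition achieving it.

Every bag has size at most 3, so the width is 3 − 1 = 2 and tw(G) ≤ 2. The edges 1–6–5–3–7–2–4–1 form a cycle, so G is not a tree and its treewidth is at least 2. Combining the bounds, tw(G) = 2.

Treewidth 2.
Bags: B1 = {1, 5, 6}  B2 = {1, 3, 5}  B3 = {1, 3, 7}  B4 = {1, 2, 7}  B5 = {1, 2, 4}
Tree: B1–B2, B2–B3, B3–B4, B4–B5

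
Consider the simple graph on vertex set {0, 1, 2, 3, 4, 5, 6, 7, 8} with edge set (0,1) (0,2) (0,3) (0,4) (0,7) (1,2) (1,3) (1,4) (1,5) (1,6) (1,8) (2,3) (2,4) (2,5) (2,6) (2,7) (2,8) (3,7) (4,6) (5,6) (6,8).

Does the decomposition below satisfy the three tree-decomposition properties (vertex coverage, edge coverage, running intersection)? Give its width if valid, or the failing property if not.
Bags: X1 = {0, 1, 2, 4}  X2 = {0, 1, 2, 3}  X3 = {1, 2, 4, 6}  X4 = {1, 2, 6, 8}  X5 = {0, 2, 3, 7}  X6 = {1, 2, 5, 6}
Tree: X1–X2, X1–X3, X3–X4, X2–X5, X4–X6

Checking the three conditions: (i) the bags cover all of {0, 1, 2, 3, 4, 5, 6, 7, 8}; (ii) for each edge, some bag contains both endpoints; (iii) the bags containing any fixed vertex form a subtree. All hold, so the decomposition is valid with width 4 − 1 = 3.

Yes; width 3.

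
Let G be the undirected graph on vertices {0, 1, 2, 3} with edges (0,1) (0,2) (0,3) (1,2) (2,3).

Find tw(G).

A width-2 tree decomposition is:
Bags: B1 = {0, 1, 2}  B2 = {0, 2, 3}
Tree: B1–B2
The largest bag has 3 vertices, giving width 2; this decomposition certifies tw(G) ≤ 2. Conversely, {0, 1, 2} is a clique of size 3, and the vertices of any clique must share a bag in every tree decomposition; so some bag has ≥ 3 vertices and tw(G) ≥ 2. Combining the bounds, tw(G) = 2.

2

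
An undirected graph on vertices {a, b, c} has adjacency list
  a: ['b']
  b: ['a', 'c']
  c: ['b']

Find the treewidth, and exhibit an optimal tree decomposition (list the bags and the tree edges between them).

Each bag holds 2 vertices, so the decomposition has width 1, which upper-bounds the treewidth. Since G has at least one edge (e.g. b–c), it is not an edgeless graph, so tw(G) ≥ 1. Hence tw(G) = 1 exactly.

Treewidth 1.
Bags: B1 = {b, c}  B2 = {a, b}
Tree: B1–B2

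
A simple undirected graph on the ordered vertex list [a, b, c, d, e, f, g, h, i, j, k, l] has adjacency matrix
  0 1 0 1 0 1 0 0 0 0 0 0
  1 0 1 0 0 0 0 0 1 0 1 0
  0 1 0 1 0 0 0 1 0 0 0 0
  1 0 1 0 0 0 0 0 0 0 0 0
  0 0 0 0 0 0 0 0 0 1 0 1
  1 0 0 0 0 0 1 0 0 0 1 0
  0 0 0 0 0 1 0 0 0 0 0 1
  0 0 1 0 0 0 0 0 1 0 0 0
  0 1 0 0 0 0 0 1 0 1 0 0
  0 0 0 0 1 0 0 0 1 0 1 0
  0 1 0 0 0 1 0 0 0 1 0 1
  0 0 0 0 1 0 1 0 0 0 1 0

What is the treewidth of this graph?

3

A width-3 tree decomposition is:
Bags: B1 = {a, c, d, h}  B2 = {a, b, c, h}  B3 = {a, b, h, i}  B4 = {a, b, f, i}  B5 = {b, f, i, k}  B6 = {f, i, j, k}  B7 = {f, g, j, k}  B8 = {g, j, k, l}  B9 = {e, g, j, l}
Tree: B1–B2, B2–B3, B3–B4, B4–B5, B5–B6, B6–B7, B7–B8, B8–B9
The largest bag has 4 vertices, giving width 3; this decomposition certifies tw(G) ≤ 3. For the lower bound: the 4 vertex sets {c,d,h}, {a}, {b}, {f,i,j,k} are disjoint, each induces a connected subgraph, and every pair is joined by at least one edge of G. Contracting each set to a single vertex therefore yields K_{4} as a minor, and since treewidth is minor-monotone, tw(G) ≥ tw(K_{4}) = 3. Combining the bounds, tw(G) = 3.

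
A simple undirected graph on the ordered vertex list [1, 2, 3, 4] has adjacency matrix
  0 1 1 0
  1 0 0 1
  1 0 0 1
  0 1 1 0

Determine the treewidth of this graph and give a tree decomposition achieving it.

Treewidth 2.
One such decomposition:
Bags: B1 = {1, 3, 4}  B2 = {1, 2, 4}
Tree: B1–B2

The largest bag has 3 vertices, giving width 2; this decomposition certifies tw(G) ≤ 2. Since 1–3–4–2–1 is a cycle in G, G is not acyclic. Forests are exactly the graphs of treewidth ≤ 1, so tw(G) ≥ 2. Combining the bounds, tw(G) = 2.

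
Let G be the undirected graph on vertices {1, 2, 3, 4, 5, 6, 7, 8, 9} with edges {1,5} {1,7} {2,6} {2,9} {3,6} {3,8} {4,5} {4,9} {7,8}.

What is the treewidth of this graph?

A width-2 tree decomposition is:
Bags: B1 = {2, 6, 9}  B2 = {4, 6, 9}  B3 = {4, 5, 6}  B4 = {1, 5, 6}  B5 = {1, 6, 7}  B6 = {6, 7, 8}  B7 = {3, 6, 8}
Tree: B1–B2, B2–B3, B3–B4, B4–B5, B5–B6, B6–B7
Every bag has size at most 3, so the width is 3 − 1 = 2 and tw(G) ≤ 2. Since 6–2–9–4–5–1–7–8–3–6 is a cycle in G, G is not acyclic. Forests are exactly the graphs of treewidth ≤ 1, so tw(G) ≥ 2. Combining the bounds, tw(G) = 2.

2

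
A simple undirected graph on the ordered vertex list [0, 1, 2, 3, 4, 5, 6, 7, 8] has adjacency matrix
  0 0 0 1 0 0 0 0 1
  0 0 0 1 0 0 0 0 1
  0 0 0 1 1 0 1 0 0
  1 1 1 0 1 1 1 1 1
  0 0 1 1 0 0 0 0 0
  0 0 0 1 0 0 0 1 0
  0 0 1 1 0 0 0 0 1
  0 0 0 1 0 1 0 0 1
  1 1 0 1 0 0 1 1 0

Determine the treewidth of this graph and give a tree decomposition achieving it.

Treewidth 2.
One such decomposition:
Bags: B1 = {3, 6, 8}  B2 = {3, 7, 8}  B3 = {1, 3, 8}  B4 = {2, 3, 6}  B5 = {2, 3, 4}  B6 = {3, 5, 7}  B7 = {0, 3, 8}
Tree: B1–B2, B2–B3, B1–B4, B4–B5, B2–B6, B1–B7

Each bag holds 3 vertices, so the decomposition has width 2, which upper-bounds the treewidth. On the other hand G contains the 3-clique {0, 3, 8}. A clique must lie in a single bag of any decomposition, so no decomposition can have width below 2. Hence tw(G) = 2 exactly.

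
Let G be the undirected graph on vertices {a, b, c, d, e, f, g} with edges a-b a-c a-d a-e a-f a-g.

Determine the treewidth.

1

A width-1 tree decomposition is:
Bags: B1 = {a, e}  B2 = {a, c}  B3 = {a, b}  B4 = {a, d}  B5 = {a, f}  B6 = {a, g}
Tree: B1–B2, B2–B3, B1–B4, B4–B5, B4–B6
The largest bag has 2 vertices, giving width 1; this decomposition certifies tw(G) ≤ 1. G has an edge, so its treewidth is at least 1. Combining the bounds, tw(G) = 1.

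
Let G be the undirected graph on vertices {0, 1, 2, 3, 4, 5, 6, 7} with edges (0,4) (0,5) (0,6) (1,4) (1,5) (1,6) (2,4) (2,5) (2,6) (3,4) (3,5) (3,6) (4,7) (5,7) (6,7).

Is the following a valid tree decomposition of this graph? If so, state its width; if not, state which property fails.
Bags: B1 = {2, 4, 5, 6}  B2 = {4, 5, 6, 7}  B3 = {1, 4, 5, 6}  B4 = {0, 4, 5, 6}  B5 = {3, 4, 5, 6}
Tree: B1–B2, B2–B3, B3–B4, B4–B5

Yes; width 3.

Checking the three conditions: (i) the bags cover all of {0, 1, 2, 3, 4, 5, 6, 7}; (ii) for each edge, some bag contains both endpoints; (iii) the bags containing any fixed vertex form a subtree. All hold, so the decomposition is valid with width 4 − 1 = 3.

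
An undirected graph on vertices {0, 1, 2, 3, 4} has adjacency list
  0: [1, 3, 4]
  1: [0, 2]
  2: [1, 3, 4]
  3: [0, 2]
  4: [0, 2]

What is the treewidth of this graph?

2

A width-2 tree decomposition is:
Bags: B1 = {0, 2, 3}  B2 = {0, 2, 4}  B3 = {0, 1, 2}
Tree: B1–B2, B2–B3
Every bag has size at most 3, so the width is 3 − 1 = 2 and tw(G) ≤ 2. Since 3–2–4–0–3 is a cycle in G, G is not acyclic. Forests are exactly the graphs of treewidth ≤ 1, so tw(G) ≥ 2. Therefore the treewidth is 2.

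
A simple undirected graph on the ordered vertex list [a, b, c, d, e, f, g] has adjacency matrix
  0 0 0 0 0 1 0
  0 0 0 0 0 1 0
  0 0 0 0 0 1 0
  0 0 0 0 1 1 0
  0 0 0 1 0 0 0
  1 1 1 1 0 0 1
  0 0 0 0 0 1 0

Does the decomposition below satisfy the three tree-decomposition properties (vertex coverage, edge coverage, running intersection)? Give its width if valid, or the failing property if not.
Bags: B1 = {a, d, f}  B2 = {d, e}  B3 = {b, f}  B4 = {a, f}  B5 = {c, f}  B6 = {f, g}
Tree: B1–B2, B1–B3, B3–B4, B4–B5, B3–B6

A tree decomposition must satisfy three properties: every vertex lies in some bag; for every edge, both endpoints lie together in some bag; and for every vertex, the bags containing it form a connected subtree. Here bags containing vertex a are not connected in the tree, so the decomposition is invalid.

No — bags containing vertex a are not connected in the tree.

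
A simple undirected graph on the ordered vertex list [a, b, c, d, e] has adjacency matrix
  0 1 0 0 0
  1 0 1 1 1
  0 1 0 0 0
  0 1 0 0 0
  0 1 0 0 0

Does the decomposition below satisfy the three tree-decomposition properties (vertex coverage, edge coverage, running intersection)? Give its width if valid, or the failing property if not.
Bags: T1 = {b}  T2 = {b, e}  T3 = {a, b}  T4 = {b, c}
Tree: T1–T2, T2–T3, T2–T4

A tree decomposition must satisfy three properties: every vertex lies in some bag; for every edge, both endpoints lie together in some bag; and for every vertex, the bags containing it form a connected subtree. Here vertex d appears in no bag, so the decomposition is invalid.

No — vertex d appears in no bag.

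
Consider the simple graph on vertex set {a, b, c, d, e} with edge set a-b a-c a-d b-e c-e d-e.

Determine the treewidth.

2

A width-2 tree decomposition is:
Bags: B1 = {a, d, e}  B2 = {a, b, e}  B3 = {a, c, e}
Tree: B1–B2, B2–B3
The largest bag has 3 vertices, giving width 2; this decomposition certifies tw(G) ≤ 2. The edges d–a–b–e–d form a cycle, so G is not a tree and its treewidth is at least 2. Hence tw(G) = 2 exactly.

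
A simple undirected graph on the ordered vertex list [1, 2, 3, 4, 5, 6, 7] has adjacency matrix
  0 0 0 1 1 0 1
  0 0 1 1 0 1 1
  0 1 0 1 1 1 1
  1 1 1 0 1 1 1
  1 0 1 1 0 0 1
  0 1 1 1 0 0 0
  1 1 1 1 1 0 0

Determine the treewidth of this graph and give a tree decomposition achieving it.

The largest bag has 4 vertices, giving width 3; this decomposition certifies tw(G) ≤ 3. For the lower bound, the 4 vertices {1, 4, 5, 7} are pairwise adjacent, and any tree decomposition puts a clique entirely inside one bag — forcing width ≥ 3. The upper and lower bounds meet at 3, so that is the treewidth.

Treewidth 3.
One such decomposition:
Bags: B1 = {2, 3, 4, 7}  B2 = {3, 4, 5, 7}  B3 = {1, 4, 5, 7}  B4 = {2, 3, 4, 6}
Tree: B1–B2, B2–B3, B1–B4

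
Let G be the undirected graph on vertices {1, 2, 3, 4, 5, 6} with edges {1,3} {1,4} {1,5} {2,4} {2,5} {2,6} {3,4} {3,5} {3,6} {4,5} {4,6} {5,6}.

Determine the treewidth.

3

A width-3 tree decomposition is:
Bags: B1 = {3, 4, 5, 6}  B2 = {2, 4, 5, 6}  B3 = {1, 3, 4, 5}
Tree: B1–B2, B1–B3
Each bag holds 4 vertices, so the decomposition has width 3, which upper-bounds the treewidth. For the lower bound, the 4 vertices {2, 4, 5, 6} are pairwise adjacent, and any tree decomposition puts a clique entirely inside one bag — forcing width ≥ 3. Therefore the treewidth is 3.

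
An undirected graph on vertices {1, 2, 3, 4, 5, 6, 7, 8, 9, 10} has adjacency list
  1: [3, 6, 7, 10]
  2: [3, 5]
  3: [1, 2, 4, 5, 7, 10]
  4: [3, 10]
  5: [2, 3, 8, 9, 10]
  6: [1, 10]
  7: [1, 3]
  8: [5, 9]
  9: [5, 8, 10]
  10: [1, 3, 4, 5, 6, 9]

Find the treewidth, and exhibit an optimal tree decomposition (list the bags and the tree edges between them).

Every bag has size at most 3, so the width is 3 − 1 = 2 and tw(G) ≤ 2. Conversely, {5, 8, 9} is a clique of size 3, and the vertices of any clique must share a bag in every tree decomposition; so some bag has ≥ 3 vertices and tw(G) ≥ 2. Combining the bounds, tw(G) = 2.

Treewidth 2.
One such decomposition:
Bags: B1 = {3, 4, 10}  B2 = {3, 5, 10}  B3 = {1, 3, 10}  B4 = {5, 9, 10}  B5 = {2, 3, 5}  B6 = {1, 6, 10}  B7 = {5, 8, 9}  B8 = {1, 3, 7}
Tree: B1–B2, B1–B3, B2–B4, B2–B5, B3–B6, B4–B7, B3–B8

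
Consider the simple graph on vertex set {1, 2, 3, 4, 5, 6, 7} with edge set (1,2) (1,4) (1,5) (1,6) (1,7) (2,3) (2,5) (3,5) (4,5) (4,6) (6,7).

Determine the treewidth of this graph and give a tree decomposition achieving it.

Treewidth 2.
One such decomposition:
Bags: B1 = {1, 6, 7}  B2 = {1, 4, 6}  B3 = {1, 4, 5}  B4 = {1, 2, 5}  B5 = {2, 3, 5}
Tree: B1–B2, B2–B3, B3–B4, B4–B5

The largest bag has 3 vertices, giving width 2; this decomposition certifies tw(G) ≤ 2. Conversely, {1, 2, 5} is a clique of size 3, and the vertices of any clique must share a bag in every tree decomposition; so some bag has ≥ 3 vertices and tw(G) ≥ 2. Therefore the treewidth is 2.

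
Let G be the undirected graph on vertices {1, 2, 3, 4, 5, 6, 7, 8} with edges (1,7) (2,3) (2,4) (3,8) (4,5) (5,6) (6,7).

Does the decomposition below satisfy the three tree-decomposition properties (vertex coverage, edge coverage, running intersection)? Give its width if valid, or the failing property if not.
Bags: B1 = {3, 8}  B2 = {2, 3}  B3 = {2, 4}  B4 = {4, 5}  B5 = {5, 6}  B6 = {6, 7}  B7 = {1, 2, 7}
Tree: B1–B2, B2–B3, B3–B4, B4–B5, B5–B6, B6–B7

No — bags containing vertex 2 are not connected in the tree.

A tree decomposition must satisfy three properties: every vertex lies in some bag; for every edge, both endpoints lie together in some bag; and for every vertex, the bags containing it form a connected subtree. Here bags containing vertex 2 are not connected in the tree, so the decomposition is invalid.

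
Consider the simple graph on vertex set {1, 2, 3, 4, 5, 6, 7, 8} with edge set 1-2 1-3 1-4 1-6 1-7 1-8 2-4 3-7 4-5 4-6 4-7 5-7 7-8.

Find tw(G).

2

A width-2 tree decomposition is:
Bags: B1 = {1, 7, 8}  B2 = {1, 4, 7}  B3 = {1, 3, 7}  B4 = {4, 5, 7}  B5 = {1, 2, 4}  B6 = {1, 4, 6}
Tree: B1–B2, B1–B3, B2–B4, B2–B5, B2–B6
The largest bag has 3 vertices, giving width 2; this decomposition certifies tw(G) ≤ 2. On the other hand G contains the 3-clique {1, 7, 8}. A clique must lie in a single bag of any decomposition, so no decomposition can have width below 2. Combining the bounds, tw(G) = 2.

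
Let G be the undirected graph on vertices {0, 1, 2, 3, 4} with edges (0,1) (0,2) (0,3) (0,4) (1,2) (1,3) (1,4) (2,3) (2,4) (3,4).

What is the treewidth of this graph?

4

A width-4 tree decomposition is:
Bags: B1 = {0, 1, 2, 3, 4}
Tree: (single bag)
With just one bag of size 5, the width is 5 − 1 = 4, so tw(G) ≤ 4. Conversely, {0, 1, 2, 3, 4} is a clique of size 5, and the vertices of any clique must share a bag in every tree decomposition; so some bag has ≥ 5 vertices and tw(G) ≥ 4. The upper and lower bounds meet at 4, so that is the treewidth.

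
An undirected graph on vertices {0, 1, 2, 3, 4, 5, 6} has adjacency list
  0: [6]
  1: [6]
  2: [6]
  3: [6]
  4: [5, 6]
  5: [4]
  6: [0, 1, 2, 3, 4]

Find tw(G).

A width-1 tree decomposition is:
Bags: B1 = {4, 5}  B2 = {4, 6}  B3 = {0, 6}  B4 = {3, 6}  B5 = {2, 6}  B6 = {1, 6}
Tree: B1–B2, B2–B3, B3–B4, B4–B5, B4–B6
The largest bag has 2 vertices, giving width 1; this decomposition certifies tw(G) ≤ 1. Since G has at least one edge (e.g. 4–5), it is not an edgeless graph, so tw(G) ≥ 1. Hence tw(G) = 1 exactly.

1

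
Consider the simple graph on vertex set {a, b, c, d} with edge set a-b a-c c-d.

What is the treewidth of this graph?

1

A width-1 tree decomposition is:
Bags: B1 = {a, c}  B2 = {c, d}  B3 = {a, b}
Tree: B1–B2, B1–B3
The largest bag has 2 vertices, giving width 1; this decomposition certifies tw(G) ≤ 1. G has an edge, so its treewidth is at least 1. Therefore the treewidth is 1.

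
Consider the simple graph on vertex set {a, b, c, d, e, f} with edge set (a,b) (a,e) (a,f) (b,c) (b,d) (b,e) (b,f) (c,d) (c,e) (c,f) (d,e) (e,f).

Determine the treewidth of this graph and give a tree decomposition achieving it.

Treewidth 3.
Bags: B1 = {b, c, e, f}  B2 = {a, b, e, f}  B3 = {b, c, d, e}
Tree: B1–B2, B1–B3

Every bag has size at most 4, so the width is 4 − 1 = 3 and tw(G) ≤ 3. On the other hand G contains the 4-clique {b, c, d, e}. A clique must lie in a single bag of any decomposition, so no decomposition can have width below 3. The upper and lower bounds meet at 3, so that is the treewidth.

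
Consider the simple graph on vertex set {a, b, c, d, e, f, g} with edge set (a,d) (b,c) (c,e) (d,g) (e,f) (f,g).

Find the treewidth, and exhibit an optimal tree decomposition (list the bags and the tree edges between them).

Treewidth 1.
Bags: B1 = {b, c}  B2 = {c, e}  B3 = {e, f}  B4 = {f, g}  B5 = {d, g}  B6 = {a, d}
Tree: B1–B2, B2–B3, B3–B4, B4–B5, B5–B6

The largest bag has 2 vertices, giving width 1; this decomposition certifies tw(G) ≤ 1. Since G has at least one edge (e.g. b–c), it is not an edgeless graph, so tw(G) ≥ 1. The upper and lower bounds meet at 1, so that is the treewidth.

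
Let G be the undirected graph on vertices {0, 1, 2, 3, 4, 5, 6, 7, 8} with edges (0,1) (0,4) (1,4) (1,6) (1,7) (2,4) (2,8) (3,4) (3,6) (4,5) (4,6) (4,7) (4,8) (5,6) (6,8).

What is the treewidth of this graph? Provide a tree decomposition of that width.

Every bag has size at most 3, so the width is 3 − 1 = 2 and tw(G) ≤ 2. On the other hand G contains the 3-clique {0, 1, 4}. A clique must lie in a single bag of any decomposition, so no decomposition can have width below 2. Combining the bounds, tw(G) = 2.

Treewidth 2.
One such decomposition:
Bags: B1 = {1, 4, 6}  B2 = {1, 4, 7}  B3 = {3, 4, 6}  B4 = {4, 5, 6}  B5 = {4, 6, 8}  B6 = {0, 1, 4}  B7 = {2, 4, 8}
Tree: B1–B2, B1–B3, B1–B4, B4–B5, B2–B6, B5–B7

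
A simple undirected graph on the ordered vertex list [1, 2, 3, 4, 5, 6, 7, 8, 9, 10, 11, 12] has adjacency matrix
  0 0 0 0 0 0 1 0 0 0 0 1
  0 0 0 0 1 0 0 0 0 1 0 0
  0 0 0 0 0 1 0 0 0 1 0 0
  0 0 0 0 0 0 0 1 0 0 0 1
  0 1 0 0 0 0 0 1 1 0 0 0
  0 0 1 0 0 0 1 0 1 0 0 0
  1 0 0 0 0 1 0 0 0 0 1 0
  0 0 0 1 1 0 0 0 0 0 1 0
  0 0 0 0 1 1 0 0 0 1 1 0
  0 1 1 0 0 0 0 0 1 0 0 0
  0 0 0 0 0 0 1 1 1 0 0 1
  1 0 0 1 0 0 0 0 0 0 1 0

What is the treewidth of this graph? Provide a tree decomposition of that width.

Every bag has size at most 4, so the width is 4 − 1 = 3 and tw(G) ≤ 3. For the lower bound: the 4 vertex sets {2,3,10}, {5}, {9}, {6,7,8,11} are disjoint, each induces a connected subgraph, and every pair is joined by at least one edge of G. Contracting each set to a single vertex therefore yields K_{4} as a minor, and since treewidth is minor-monotone, tw(G) ≥ tw(K_{4}) = 3. The upper and lower bounds meet at 3, so that is the treewidth.

Treewidth 3.
Bags: B1 = {2, 3, 5, 10}  B2 = {3, 5, 9, 10}  B3 = {3, 5, 6, 9}  B4 = {5, 6, 8, 9}  B5 = {6, 8, 9, 11}  B6 = {6, 7, 8, 11}  B7 = {4, 7, 8, 11}  B8 = {4, 7, 11, 12}  B9 = {1, 4, 7, 12}
Tree: B1–B2, B2–B3, B3–B4, B4–B5, B5–B6, B6–B7, B7–B8, B8–B9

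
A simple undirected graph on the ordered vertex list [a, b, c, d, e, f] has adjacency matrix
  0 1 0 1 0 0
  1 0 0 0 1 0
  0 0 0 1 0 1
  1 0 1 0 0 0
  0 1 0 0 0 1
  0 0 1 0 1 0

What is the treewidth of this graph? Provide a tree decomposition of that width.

The largest bag has 3 vertices, giving width 2; this decomposition certifies tw(G) ≤ 2. The edges f–c–d–a–b–e–f form a cycle, so G is not a tree and its treewidth is at least 2. The upper and lower bounds meet at 2, so that is the treewidth.

Treewidth 2.
One optimal decomposition is:
Bags: B1 = {c, d, f}  B2 = {a, d, f}  B3 = {a, b, f}  B4 = {b, e, f}
Tree: B1–B2, B2–B3, B3–B4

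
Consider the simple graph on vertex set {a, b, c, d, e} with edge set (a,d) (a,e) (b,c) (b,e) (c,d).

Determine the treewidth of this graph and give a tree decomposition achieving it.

Treewidth 2.
One such decomposition:
Bags: B1 = {b, c, e}  B2 = {c, d, e}  B3 = {a, d, e}
Tree: B1–B2, B2–B3

Every bag has size at most 3, so the width is 3 − 1 = 2 and tw(G) ≤ 2. Since e–b–c–d–a–e is a cycle in G, G is not acyclic. Forests are exactly the graphs of treewidth ≤ 1, so tw(G) ≥ 2. The upper and lower bounds meet at 2, so that is the treewidth.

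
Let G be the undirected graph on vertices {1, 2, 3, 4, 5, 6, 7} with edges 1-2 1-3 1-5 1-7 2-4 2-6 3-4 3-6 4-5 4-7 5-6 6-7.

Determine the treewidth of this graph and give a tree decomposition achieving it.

Treewidth 3.
Bags: B1 = {1, 4, 6, 7}  B2 = {1, 2, 4, 6}  B3 = {1, 3, 4, 6}  B4 = {1, 4, 5, 6}
Tree: B1–B2, B2–B3, B3–B4

Every bag has size at most 4, so the width is 4 − 1 = 3 and tw(G) ≤ 3. For the lower bound: the 4 vertex sets {6,7}, {2,4}, {1}, {3} are disjoint, each induces a connected subgraph, and every pair is joined by at least one edge of G. Contracting each set to a single vertex therefore yields K_{4} as a minor, and since treewidth is minor-monotone, tw(G) ≥ tw(K_{4}) = 3. Hence tw(G) = 3 exactly.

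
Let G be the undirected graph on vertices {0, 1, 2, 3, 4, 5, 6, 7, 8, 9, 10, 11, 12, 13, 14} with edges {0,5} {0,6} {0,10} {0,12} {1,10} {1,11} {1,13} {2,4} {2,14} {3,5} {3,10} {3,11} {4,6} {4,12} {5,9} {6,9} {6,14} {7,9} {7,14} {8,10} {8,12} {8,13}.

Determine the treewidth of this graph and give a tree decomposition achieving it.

The largest bag has 4 vertices, giving width 3; this decomposition certifies tw(G) ≤ 3. For the lower bound: the 4 vertex sets {2,7,14}, {9}, {6}, {0,4,5,12} are disjoint, each induces a connected subgraph, and every pair is joined by at least one edge of G. Contracting each set to a single vertex therefore yields K_{4} as a minor, and since treewidth is minor-monotone, tw(G) ≥ tw(K_{4}) = 3. Hence tw(G) = 3 exactly.

Treewidth 3.
One such decomposition:
Bags: B1 = {2, 7, 9, 14}  B2 = {2, 6, 9, 14}  B3 = {2, 4, 6, 9}  B4 = {4, 5, 6, 9}  B5 = {0, 4, 5, 6}  B6 = {0, 4, 5, 12}  B7 = {0, 3, 5, 12}  B8 = {0, 3, 10, 12}  B9 = {3, 8, 10, 12}  B10 = {3, 8, 10, 11}  B11 = {1, 8, 10, 11}  B12 = {1, 8, 11, 13}
Tree: B1–B2, B2–B3, B3–B4, B4–B5, B5–B6, B6–B7, B7–B8, B8–B9, B9–B10, B10–B11, B11–B12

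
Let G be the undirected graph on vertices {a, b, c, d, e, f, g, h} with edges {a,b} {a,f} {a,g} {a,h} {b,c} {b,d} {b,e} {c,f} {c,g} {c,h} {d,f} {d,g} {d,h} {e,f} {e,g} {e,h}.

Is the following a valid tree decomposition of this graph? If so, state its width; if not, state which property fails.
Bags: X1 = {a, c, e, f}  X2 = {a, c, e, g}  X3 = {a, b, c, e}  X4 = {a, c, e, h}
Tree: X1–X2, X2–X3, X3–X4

A tree decomposition must satisfy three properties: every vertex lies in some bag; for every edge, both endpoints lie together in some bag; and for every vertex, the bags containing it form a connected subtree. Here vertex d appears in no bag, so the decomposition is invalid.

No — vertex d appears in no bag.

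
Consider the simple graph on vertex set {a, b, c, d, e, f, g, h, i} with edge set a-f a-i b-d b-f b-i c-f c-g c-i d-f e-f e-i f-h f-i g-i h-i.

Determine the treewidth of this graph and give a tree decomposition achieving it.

Every bag has size at most 3, so the width is 3 − 1 = 2 and tw(G) ≤ 2. Conversely, {c, g, i} is a clique of size 3, and the vertices of any clique must share a bag in every tree decomposition; so some bag has ≥ 3 vertices and tw(G) ≥ 2. Combining the bounds, tw(G) = 2.

Treewidth 2.
One optimal decomposition is:
Bags: B1 = {c, f, i}  B2 = {f, h, i}  B3 = {c, g, i}  B4 = {a, f, i}  B5 = {b, f, i}  B6 = {e, f, i}  B7 = {b, d, f}
Tree: B1–B2, B1–B3, B1–B4, B1–B5, B4–B6, B5–B7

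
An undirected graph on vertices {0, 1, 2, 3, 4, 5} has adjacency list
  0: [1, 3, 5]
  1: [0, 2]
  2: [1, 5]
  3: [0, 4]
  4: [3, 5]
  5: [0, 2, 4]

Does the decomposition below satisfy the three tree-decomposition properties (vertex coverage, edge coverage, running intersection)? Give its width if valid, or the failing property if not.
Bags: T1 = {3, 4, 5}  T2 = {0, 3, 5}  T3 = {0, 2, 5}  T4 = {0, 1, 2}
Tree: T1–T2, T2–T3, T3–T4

Vertex coverage: the bags together contain {0, 1, 2, 3, 4, 5}, the full vertex set. Edge coverage: each edge of G has both endpoints in at least one bag. Running intersection: for every vertex, the bags containing it form a connected subtree. All three properties hold, so this is a valid tree decomposition of width max|bag| − 1 = 2, and hence tw(G) ≤ 2.

Yes; width 2.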